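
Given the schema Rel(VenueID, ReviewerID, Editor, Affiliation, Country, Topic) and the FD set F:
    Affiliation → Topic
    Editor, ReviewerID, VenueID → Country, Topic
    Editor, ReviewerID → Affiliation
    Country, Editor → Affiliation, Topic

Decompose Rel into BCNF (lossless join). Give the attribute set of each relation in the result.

Candidate key of the original relation: {Editor, ReviewerID, VenueID}.
{Affiliation, Country, Editor, ReviewerID, Topic, VenueID}: {Affiliation} determines {Affiliation, Topic} here but is not a superkey — split on Affiliation → Topic, giving {Affiliation, Topic} and {Affiliation, Country, Editor, ReviewerID, VenueID}.
{Affiliation, Topic} has no BCNF violation.
{Affiliation, Country, Editor, ReviewerID, VenueID}: {Editor, ReviewerID} determines {Affiliation, Editor, ReviewerID} here but is not a superkey — split on Editor, ReviewerID → Affiliation, giving {Affiliation, Editor, ReviewerID} and {Country, Editor, ReviewerID, VenueID}.
{Affiliation, Editor, ReviewerID} has no BCNF violation.
{Country, Editor, ReviewerID, VenueID} has no BCNF violation.

{Affiliation, Editor, ReviewerID}; {Affiliation, Topic}; {Country, Editor, ReviewerID, VenueID}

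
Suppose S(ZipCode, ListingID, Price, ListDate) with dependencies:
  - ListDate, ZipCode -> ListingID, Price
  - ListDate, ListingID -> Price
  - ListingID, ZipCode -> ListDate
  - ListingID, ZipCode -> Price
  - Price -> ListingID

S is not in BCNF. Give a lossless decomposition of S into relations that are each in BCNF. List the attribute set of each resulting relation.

{ListDate, ListingID, ZipCode}; {ListDate, Price}; {ListingID, Price}

Candidate keys of the original relation: {ListDate, ZipCode}, {ListingID, ZipCode}, {Price, ZipCode}.
Within {ListDate, ListingID, Price, ZipCode}: {ListDate, ListingID}⁺ ∩ {ListDate, ListingID, Price, ZipCode} = {ListDate, ListingID, Price}, not the whole set, so ListDate, ListingID -> Price violates BCNF; decompose into {ListDate, ListingID, Price} and {ListDate, ListingID, ZipCode}.
Within {ListDate, ListingID, Price}: {Price}⁺ ∩ {ListDate, ListingID, Price} = {ListingID, Price}, not the whole set, so Price -> ListingID violates BCNF; decompose into {ListingID, Price} and {ListDate, Price}.
{ListingID, Price} has no BCNF violation.
{ListDate, Price} has no BCNF violation.
{ListDate, ListingID, ZipCode} has no BCNF violation.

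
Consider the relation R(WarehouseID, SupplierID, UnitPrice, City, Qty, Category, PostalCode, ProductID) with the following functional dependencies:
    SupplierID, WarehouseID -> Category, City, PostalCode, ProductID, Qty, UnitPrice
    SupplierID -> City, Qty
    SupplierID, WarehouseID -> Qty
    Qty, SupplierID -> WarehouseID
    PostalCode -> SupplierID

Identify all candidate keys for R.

{PostalCode}, {SupplierID}

{PostalCode}⁺ = {Category, City, PostalCode, ProductID, Qty, SupplierID, UnitPrice, WarehouseID}, which is every attribute, so {PostalCode} is a candidate key.
{SupplierID}⁺ = {Category, City, PostalCode, ProductID, Qty, SupplierID, UnitPrice, WarehouseID}, which is every attribute, so {SupplierID} is a candidate key.
These are minimal and exhaustive — every other superkey contains one of them.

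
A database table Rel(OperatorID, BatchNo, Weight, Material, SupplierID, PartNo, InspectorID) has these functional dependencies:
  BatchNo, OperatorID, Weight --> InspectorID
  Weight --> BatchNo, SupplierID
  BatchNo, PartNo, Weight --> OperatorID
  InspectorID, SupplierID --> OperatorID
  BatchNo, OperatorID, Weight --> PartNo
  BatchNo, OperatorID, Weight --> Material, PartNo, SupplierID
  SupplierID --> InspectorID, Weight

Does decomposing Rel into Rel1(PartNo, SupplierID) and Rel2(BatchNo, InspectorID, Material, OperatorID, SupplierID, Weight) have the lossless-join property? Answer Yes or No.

The shared attributes are {SupplierID} and {SupplierID}⁺ = {BatchNo, InspectorID, Material, OperatorID, PartNo, SupplierID, Weight}.
Rel1 is contained in that closure, so Rel1 ∩ Rel2 --> Rel1 holds and the join is lossless.

Yes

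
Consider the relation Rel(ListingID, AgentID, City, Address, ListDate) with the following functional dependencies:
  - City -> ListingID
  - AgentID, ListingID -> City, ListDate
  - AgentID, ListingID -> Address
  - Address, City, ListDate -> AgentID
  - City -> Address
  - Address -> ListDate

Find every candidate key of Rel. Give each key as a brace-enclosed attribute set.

{AgentID, ListingID}, {City}

{City} is a candidate key since {City}⁺ = {Address, AgentID, City, ListDate, ListingID} covers every attribute.
{AgentID, ListingID} is a candidate key since {AgentID, ListingID}⁺ = {Address, AgentID, City, ListDate, ListingID} covers every attribute.
These are minimal and exhaustive — every other superkey contains one of them.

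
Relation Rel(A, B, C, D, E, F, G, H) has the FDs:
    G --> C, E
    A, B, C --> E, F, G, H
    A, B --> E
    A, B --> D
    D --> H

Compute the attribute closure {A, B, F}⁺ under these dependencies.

{A, B, D, E, F, H}

Start with {A, B, F}.
A, B --> E applies; add {E} → now {A, B, E, F}.
A, B --> D applies; add {D} → now {A, B, D, E, F}.
D --> H applies; add {H} → now {A, B, D, E, F, H}.
No further FD applies.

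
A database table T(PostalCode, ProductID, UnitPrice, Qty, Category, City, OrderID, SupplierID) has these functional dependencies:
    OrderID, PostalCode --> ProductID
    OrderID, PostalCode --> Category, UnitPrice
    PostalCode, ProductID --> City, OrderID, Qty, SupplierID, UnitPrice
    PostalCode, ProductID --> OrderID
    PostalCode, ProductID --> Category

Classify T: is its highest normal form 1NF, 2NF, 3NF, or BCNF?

BCNF

Candidate keys: {OrderID, PostalCode}, {PostalCode, ProductID}. Prime attributes: {OrderID, PostalCode, ProductID}.
The left-hand side of every FD is a superkey, so BCNF is satisfied.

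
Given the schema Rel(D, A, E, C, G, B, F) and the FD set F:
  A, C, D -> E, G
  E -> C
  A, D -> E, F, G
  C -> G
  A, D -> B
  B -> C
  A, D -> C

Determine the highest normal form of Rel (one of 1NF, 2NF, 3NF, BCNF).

2NF

Candidate key: {A, D}. Prime attributes: {A, D}.
E -> C breaks BCNF: {E}⁺ = {C, E, G}, so {E} is not a superkey.
E -> C has non-prime {C} on the right and a non-superkey on the left, so 3NF fails.
Checking every proper subset of each key, none determines a non-prime attribute — 2NF is satisfied.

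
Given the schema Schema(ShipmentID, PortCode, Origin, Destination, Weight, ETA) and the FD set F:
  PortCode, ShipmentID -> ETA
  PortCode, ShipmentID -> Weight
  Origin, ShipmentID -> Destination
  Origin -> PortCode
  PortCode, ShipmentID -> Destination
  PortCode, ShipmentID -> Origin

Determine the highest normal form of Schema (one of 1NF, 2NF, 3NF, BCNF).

3NF

Candidate keys: {Origin, ShipmentID}, {PortCode, ShipmentID}. Prime attributes: {Origin, PortCode, ShipmentID}.
Origin -> PortCode breaks BCNF: {Origin}⁺ = {Origin, PortCode}, so {Origin} is not a superkey.
Its right-hand attributes {PortCode} are all prime, as are those of every other non-superkey FD — the relation is in 3NF.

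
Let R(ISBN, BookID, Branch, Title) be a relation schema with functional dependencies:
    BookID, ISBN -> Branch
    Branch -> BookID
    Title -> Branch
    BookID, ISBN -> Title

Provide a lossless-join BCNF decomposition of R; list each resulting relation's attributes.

{BookID, Branch}; {Branch, Title}; {ISBN, Title}

Candidate keys of the original relation: {BookID, ISBN}, {Branch, ISBN}, {ISBN, Title}.
In {BookID, Branch, ISBN, Title}, {Branch} is not a superkey ({Branch}⁺ restricted to this set is {BookID, Branch}), so split on Branch -> BookID into {BookID, Branch} and {Branch, ISBN, Title}.
{BookID, Branch} is in BCNF.
In {Branch, ISBN, Title}, {Title} is not a superkey ({Title}⁺ restricted to this set is {Branch, Title}), so split on Title -> Branch into {Branch, Title} and {ISBN, Title}.
{Branch, Title} is in BCNF.
{ISBN, Title} is in BCNF.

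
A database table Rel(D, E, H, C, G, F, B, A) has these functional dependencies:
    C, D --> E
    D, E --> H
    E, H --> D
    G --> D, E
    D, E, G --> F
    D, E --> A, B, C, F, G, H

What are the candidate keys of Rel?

{G}⁺ = {A, B, C, D, E, F, G, H}, which is every attribute, so {G} is a candidate key.
{C, D}⁺ = {A, B, C, D, E, F, G, H}, which is every attribute, so {C, D} is a candidate key.
{D, E}⁺ = {A, B, C, D, E, F, G, H}, which is every attribute, so {D, E} is a candidate key.
{E, H}⁺ = {A, B, C, D, E, F, G, H}, which is every attribute, so {E, H} is a candidate key.
No proper subset of any of these is a key, and no other minimal superkey exists.

{C, D}, {D, E}, {E, H}, {G}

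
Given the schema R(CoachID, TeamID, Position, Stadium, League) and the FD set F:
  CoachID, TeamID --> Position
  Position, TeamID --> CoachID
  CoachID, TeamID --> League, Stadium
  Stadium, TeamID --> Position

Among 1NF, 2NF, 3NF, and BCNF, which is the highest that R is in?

BCNF

Candidate keys: {CoachID, TeamID}, {Position, TeamID}, {Stadium, TeamID}. Prime attributes: {CoachID, Position, Stadium, TeamID}.
Each dependency's left side is a superkey — BCNF holds.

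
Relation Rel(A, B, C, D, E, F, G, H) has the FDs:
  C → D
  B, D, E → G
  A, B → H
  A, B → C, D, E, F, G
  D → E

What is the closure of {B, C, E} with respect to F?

Start with {B, C, E}.
C → D applies; add {D} → now {B, C, D, E}.
B, D, E → G applies; add {G} → now {B, C, D, E, G}.
No further FD applies.

{B, C, D, E, G}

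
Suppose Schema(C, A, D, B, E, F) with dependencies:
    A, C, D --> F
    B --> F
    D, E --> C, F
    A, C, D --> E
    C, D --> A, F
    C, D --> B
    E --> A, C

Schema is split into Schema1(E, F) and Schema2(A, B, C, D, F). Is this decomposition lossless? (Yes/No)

No

The shared attributes are {F} and {F}⁺ = {F}.
Schema1 ⊄ {F} and Schema2 ⊄ {F}, so the split is lossy.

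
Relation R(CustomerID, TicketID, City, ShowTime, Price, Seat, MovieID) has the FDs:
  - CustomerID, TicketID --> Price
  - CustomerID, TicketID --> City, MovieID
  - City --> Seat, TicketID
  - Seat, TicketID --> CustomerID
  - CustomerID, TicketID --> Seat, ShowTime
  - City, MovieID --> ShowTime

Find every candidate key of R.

{City}, {CustomerID, TicketID}, {Seat, TicketID}

{City}⁺ = {City, CustomerID, MovieID, Price, Seat, ShowTime, TicketID}, which is every attribute, so {City} is a candidate key.
{CustomerID, TicketID}⁺ = {City, CustomerID, MovieID, Price, Seat, ShowTime, TicketID}, which is every attribute, so {CustomerID, TicketID} is a candidate key.
{Seat, TicketID}⁺ = {City, CustomerID, MovieID, Price, Seat, ShowTime, TicketID}, which is every attribute, so {Seat, TicketID} is a candidate key.
No proper subset of any of these is a key, and no other minimal superkey exists.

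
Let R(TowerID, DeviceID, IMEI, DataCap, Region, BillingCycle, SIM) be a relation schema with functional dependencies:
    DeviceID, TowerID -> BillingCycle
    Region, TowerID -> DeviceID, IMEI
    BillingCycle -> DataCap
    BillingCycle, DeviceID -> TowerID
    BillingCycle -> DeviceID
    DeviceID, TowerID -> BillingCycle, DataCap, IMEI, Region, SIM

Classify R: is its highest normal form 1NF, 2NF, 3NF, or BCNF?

Candidate keys: {BillingCycle}, {DeviceID, TowerID}, {Region, TowerID}. Prime attributes: {BillingCycle, DeviceID, Region, TowerID}.
Every FD has a superkey on the left, so the relation is in BCNF.

BCNF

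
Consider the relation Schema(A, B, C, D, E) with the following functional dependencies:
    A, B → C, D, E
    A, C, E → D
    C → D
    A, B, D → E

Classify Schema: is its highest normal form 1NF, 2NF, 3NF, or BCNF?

2NF

Candidate key: {A, B}. Prime attributes: {A, B}.
A, C, E → D: {A, C, E}⁺ = {A, C, D, E}, which is not all of the attributes, so the left side is not a superkey — BCNF is violated.
Because {D} is non-prime and the left side of A, C, E → D is not a superkey, the relation is not in 3NF.
No non-prime attribute depends on a proper subset of any candidate key, so 2NF holds.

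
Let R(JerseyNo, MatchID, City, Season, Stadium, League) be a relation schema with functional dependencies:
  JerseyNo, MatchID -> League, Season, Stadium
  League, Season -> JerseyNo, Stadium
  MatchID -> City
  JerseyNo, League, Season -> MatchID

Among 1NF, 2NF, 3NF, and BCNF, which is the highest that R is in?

1NF

Candidate keys: {JerseyNo, MatchID}, {League, Season}. Prime attributes: {JerseyNo, League, MatchID, Season}.
MatchID -> City breaks BCNF: {MatchID}⁺ = {City, MatchID}, so {MatchID} is not a superkey.
Because {City} is non-prime and the left side of MatchID -> City is not a superkey, the relation is not in 3NF.
The proper key subset {MatchID} of {JerseyNo, MatchID} determines non-prime {City}, so the relation is not even in 2NF.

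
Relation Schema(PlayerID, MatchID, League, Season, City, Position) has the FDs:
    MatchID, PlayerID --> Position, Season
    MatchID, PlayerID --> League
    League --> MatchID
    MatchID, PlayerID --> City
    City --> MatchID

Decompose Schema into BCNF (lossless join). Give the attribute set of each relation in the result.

{City, League, PlayerID, Position, Season}; {League, MatchID}

Candidate keys of the original relation: {City, PlayerID}, {League, PlayerID}, {MatchID, PlayerID}.
Within {City, League, MatchID, PlayerID, Position, Season}: {League}⁺ ∩ {City, League, MatchID, PlayerID, Position, Season} = {League, MatchID}, not the whole set, so League --> MatchID violates BCNF; decompose into {League, MatchID} and {City, League, PlayerID, Position, Season}.
{League, MatchID} is in BCNF.
{City, League, PlayerID, Position, Season} is in BCNF.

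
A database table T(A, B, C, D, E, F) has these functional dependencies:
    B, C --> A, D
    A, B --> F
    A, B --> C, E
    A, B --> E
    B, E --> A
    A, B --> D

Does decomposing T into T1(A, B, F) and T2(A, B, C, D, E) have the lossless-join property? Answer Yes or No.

T1 ∩ T2 = {A, B}; its closure under F is {A, B, C, D, E, F}.
This includes all of T1, so the common attributes are a superkey of T1 — the join is lossless.

Yes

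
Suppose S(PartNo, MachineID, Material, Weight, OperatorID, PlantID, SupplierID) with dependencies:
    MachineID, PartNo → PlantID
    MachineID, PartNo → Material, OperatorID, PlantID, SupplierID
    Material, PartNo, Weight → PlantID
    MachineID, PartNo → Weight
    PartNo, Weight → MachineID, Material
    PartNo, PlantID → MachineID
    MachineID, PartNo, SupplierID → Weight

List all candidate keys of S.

{MachineID, PartNo}, {PartNo, PlantID}, {PartNo, Weight}

{PartNo} never appears on the right of any FD, so every key must include it.
{MachineID, PartNo} is a candidate key since {MachineID, PartNo}⁺ = {MachineID, Material, OperatorID, PartNo, PlantID, SupplierID, Weight} covers every attribute.
{PartNo, PlantID} is a candidate key since {PartNo, PlantID}⁺ = {MachineID, Material, OperatorID, PartNo, PlantID, SupplierID, Weight} covers every attribute.
{PartNo, Weight} is a candidate key since {PartNo, Weight}⁺ = {MachineID, Material, OperatorID, PartNo, PlantID, SupplierID, Weight} covers every attribute.
Any other superkey properly contains one of these, so there are no further candidate keys.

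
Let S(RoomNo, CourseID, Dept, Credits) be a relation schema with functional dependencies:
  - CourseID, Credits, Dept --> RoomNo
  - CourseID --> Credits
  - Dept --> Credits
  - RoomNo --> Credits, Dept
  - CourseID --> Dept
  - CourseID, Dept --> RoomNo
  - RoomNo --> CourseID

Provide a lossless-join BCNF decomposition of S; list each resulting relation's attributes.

{CourseID, Dept, RoomNo}; {Credits, Dept}

Candidate keys of the original relation: {CourseID}, {RoomNo}.
In {CourseID, Credits, Dept, RoomNo}, {Dept} is not a superkey ({Dept}⁺ restricted to this set is {Credits, Dept}), so split on Dept --> Credits into {Credits, Dept} and {CourseID, Dept, RoomNo}.
{Credits, Dept} has no BCNF violation.
{CourseID, Dept, RoomNo} has no BCNF violation.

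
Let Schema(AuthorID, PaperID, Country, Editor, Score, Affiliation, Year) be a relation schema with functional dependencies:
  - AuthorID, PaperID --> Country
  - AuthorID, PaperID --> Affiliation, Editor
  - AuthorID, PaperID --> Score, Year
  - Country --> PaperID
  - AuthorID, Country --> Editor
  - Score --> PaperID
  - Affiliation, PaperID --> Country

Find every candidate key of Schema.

{AuthorID, Country}, {AuthorID, PaperID}, {AuthorID, Score}

{AuthorID} never appears on the right of any FD, so every key must include it.
{AuthorID, Country} is a candidate key since {AuthorID, Country}⁺ = {Affiliation, AuthorID, Country, Editor, PaperID, Score, Year} covers every attribute.
{AuthorID, PaperID} is a candidate key since {AuthorID, PaperID}⁺ = {Affiliation, AuthorID, Country, Editor, PaperID, Score, Year} covers every attribute.
{AuthorID, Score} is a candidate key since {AuthorID, Score}⁺ = {Affiliation, AuthorID, Country, Editor, PaperID, Score, Year} covers every attribute.
No proper subset of any of these is a key, and no other minimal superkey exists.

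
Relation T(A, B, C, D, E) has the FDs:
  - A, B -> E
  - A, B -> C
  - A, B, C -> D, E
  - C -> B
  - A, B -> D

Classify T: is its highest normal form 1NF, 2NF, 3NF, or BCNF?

Candidate keys: {A, B}, {A, C}. Prime attributes: {A, B, C}.
C -> B breaks BCNF: {C}⁺ = {B, C}, so {C} is not a superkey.
Its right-hand attributes {B} are all prime, as are those of every other non-superkey FD — the relation is in 3NF.

3NF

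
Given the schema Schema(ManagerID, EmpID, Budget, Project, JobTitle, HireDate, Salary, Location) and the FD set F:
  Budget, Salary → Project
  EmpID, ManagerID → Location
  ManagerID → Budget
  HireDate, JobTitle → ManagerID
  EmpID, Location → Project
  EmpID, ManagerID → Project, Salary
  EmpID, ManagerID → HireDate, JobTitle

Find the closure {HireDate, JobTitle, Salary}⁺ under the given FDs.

Start with {HireDate, JobTitle, Salary}.
HireDate, JobTitle → ManagerID applies; add {ManagerID} → now {HireDate, JobTitle, ManagerID, Salary}.
ManagerID → Budget applies; add {Budget} → now {Budget, HireDate, JobTitle, ManagerID, Salary}.
Budget, Salary → Project applies; add {Project} → now {Budget, HireDate, JobTitle, ManagerID, Project, Salary}.
No further FD applies.

{Budget, HireDate, JobTitle, ManagerID, Project, Salary}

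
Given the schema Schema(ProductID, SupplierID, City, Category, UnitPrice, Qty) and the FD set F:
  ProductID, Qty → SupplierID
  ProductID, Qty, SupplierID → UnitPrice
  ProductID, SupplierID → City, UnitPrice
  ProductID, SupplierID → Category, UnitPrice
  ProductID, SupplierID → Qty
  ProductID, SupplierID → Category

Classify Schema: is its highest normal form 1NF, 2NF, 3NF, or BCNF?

BCNF

Candidate keys: {ProductID, Qty}, {ProductID, SupplierID}. Prime attributes: {ProductID, Qty, SupplierID}.
Every FD has a superkey on the left, so the relation is in BCNF.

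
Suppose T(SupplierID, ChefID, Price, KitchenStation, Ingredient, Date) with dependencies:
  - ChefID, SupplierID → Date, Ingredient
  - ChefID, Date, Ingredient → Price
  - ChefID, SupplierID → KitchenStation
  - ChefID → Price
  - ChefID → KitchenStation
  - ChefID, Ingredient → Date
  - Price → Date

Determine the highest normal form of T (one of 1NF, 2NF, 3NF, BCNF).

1NF

Candidate key: {ChefID, SupplierID}. Prime attributes: {ChefID, SupplierID}.
ChefID, Date, Ingredient → Price breaks BCNF: {ChefID, Date, Ingredient}⁺ = {ChefID, Date, Ingredient, KitchenStation, Price}, so {ChefID, Date, Ingredient} is not a superkey.
Because {Price} is non-prime and the left side of ChefID, Date, Ingredient → Price is not a superkey, the relation is not in 3NF.
The proper key subset {ChefID} of {ChefID, SupplierID} determines non-prime {Date, KitchenStation, Price}, so the relation is not even in 2NF.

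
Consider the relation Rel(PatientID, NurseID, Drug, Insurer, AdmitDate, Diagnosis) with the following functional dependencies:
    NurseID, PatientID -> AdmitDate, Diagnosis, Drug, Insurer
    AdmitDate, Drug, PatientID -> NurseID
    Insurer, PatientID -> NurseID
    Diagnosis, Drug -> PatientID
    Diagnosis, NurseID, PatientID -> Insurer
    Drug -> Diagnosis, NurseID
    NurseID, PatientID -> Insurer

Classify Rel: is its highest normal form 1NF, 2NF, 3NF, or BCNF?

Candidate keys: {Drug}, {Insurer, PatientID}, {NurseID, PatientID}. Prime attributes: {Drug, Insurer, NurseID, PatientID}.
Every FD has a superkey on the left, so the relation is in BCNF.

BCNF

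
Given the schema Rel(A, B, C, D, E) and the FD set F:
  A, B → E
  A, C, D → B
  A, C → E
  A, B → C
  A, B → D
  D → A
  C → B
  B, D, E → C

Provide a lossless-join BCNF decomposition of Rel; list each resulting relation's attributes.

{A, D}; {B, C}; {C, D, E}

Candidate keys of the original relation: {A, B}, {A, C}, {B, D}, {C, D}.
In {A, B, C, D, E}, {D} is not a superkey ({D}⁺ restricted to this set is {A, D}), so split on D → A into {A, D} and {B, C, D, E}.
{A, D} is in BCNF.
In {B, C, D, E}, {C} is not a superkey ({C}⁺ restricted to this set is {B, C}), so split on C → B into {B, C} and {C, D, E}.
{B, C} is in BCNF.
{C, D, E} is in BCNF.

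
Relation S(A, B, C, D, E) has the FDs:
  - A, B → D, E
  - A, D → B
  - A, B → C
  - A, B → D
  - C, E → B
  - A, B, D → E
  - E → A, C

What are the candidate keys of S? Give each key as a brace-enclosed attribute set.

{E}⁺ = {A, B, C, D, E} — all of the relation — so {E} is a candidate key.
{A, B}⁺ = {A, B, C, D, E} — all of the relation — so {A, B} is a candidate key.
{A, D}⁺ = {A, B, C, D, E} — all of the relation — so {A, D} is a candidate key.
No proper subset of any of these is a key, and no other minimal superkey exists.

{A, B}, {A, D}, {E}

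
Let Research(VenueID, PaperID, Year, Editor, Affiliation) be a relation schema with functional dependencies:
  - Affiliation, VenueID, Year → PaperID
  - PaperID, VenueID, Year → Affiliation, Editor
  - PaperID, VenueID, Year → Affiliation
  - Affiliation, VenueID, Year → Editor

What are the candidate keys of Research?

Attributes never on any right-hand side: {VenueID, Year} — every candidate key must contain all of them.
{Affiliation, VenueID, Year} is a candidate key since {Affiliation, VenueID, Year}⁺ = {Affiliation, Editor, PaperID, VenueID, Year} covers every attribute.
{PaperID, VenueID, Year} is a candidate key since {PaperID, VenueID, Year}⁺ = {Affiliation, Editor, PaperID, VenueID, Year} covers every attribute.
These are minimal and exhaustive — every other superkey contains one of them.

{Affiliation, VenueID, Year}, {PaperID, VenueID, Year}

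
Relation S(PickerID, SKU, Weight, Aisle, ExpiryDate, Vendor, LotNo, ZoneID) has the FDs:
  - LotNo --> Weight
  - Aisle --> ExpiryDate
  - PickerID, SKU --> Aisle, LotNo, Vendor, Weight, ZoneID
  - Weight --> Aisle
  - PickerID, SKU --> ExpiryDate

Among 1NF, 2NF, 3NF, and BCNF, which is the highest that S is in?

Candidate key: {PickerID, SKU}. Prime attributes: {PickerID, SKU}.
LotNo --> Weight breaks BCNF: {LotNo}⁺ = {Aisle, ExpiryDate, LotNo, Weight}, so {LotNo} is not a superkey.
LotNo --> Weight has non-prime {Weight} on the right and a non-superkey on the left, so 3NF fails.
Checking every proper subset of each key, none determines a non-prime attribute — 2NF is satisfied.

2NF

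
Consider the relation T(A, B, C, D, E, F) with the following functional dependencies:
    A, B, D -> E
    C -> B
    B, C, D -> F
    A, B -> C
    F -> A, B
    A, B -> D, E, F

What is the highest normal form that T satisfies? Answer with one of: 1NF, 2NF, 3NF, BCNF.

3NF

Candidate keys: {A, B}, {A, C}, {C, D}, {F}. Prime attributes: {A, B, C, D, F}.
For C -> B we have {C}⁺ = {B, C}; {C} is not a superkey, so BCNF fails.
But every attribute on its right side ({B}) is prime, and the same holds for every other non-superkey FD, so 3NF still holds.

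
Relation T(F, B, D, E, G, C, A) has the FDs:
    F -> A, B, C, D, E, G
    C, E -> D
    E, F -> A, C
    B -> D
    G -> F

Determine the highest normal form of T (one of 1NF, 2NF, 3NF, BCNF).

Candidate keys: {F}, {G}. Prime attributes: {F, G}.
C, E -> D: {C, E}⁺ = {C, D, E}, which is not all of the attributes, so the left side is not a superkey — BCNF is violated.
C, E -> D has non-prime {D} on the right and a non-superkey on the left, so 3NF fails.
All keys have size 1, which rules out partial dependencies — 2NF is satisfied.

2NF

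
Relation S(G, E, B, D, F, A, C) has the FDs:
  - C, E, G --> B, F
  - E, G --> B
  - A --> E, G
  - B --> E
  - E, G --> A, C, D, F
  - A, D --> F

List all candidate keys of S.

{A}⁺ = {A, B, C, D, E, F, G} — all of the relation — so {A} is a candidate key.
{B, G}⁺ = {A, B, C, D, E, F, G} — all of the relation — so {B, G} is a candidate key.
{E, G}⁺ = {A, B, C, D, E, F, G} — all of the relation — so {E, G} is a candidate key.
No proper subset of any of these is a key, and no other minimal superkey exists.

{A}, {B, G}, {E, G}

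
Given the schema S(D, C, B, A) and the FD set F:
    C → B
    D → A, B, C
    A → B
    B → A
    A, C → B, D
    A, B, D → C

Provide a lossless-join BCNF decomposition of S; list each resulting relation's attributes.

Candidate keys of the original relation: {C}, {D}.
In {A, B, C, D}, {A} is not a superkey ({A}⁺ restricted to this set is {A, B}), so split on A → B into {A, B} and {A, C, D}.
{A, B} is in BCNF.
{A, C, D} is in BCNF.

{A, B}; {A, C, D}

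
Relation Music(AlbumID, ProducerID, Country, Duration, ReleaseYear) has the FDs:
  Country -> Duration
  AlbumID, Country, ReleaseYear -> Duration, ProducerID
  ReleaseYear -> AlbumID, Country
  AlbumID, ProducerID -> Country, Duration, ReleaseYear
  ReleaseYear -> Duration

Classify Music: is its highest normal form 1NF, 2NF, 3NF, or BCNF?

Candidate keys: {AlbumID, ProducerID}, {ReleaseYear}. Prime attributes: {AlbumID, ProducerID, ReleaseYear}.
For Country -> Duration we have {Country}⁺ = {Country, Duration}; {Country} is not a superkey, so BCNF fails.
Country -> Duration determines the non-prime attribute {Duration} from a non-superkey — 3NF is violated.
No non-prime attribute depends on a proper subset of any candidate key, so 2NF holds.

2NF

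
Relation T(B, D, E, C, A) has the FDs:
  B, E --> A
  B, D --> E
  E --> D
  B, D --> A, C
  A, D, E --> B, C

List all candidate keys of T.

{A, E}, {B, D}, {B, E}

{A, E} is a candidate key since {A, E}⁺ = {A, B, C, D, E} covers every attribute.
{B, D} is a candidate key since {B, D}⁺ = {A, B, C, D, E} covers every attribute.
{B, E} is a candidate key since {B, E}⁺ = {A, B, C, D, E} covers every attribute.
No proper subset of any of these is a key, and no other minimal superkey exists.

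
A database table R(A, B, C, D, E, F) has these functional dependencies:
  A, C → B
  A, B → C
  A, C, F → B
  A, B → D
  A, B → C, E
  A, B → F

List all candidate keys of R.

No FD produces {A}, so it must be in every candidate key.
{A, B} is a candidate key since {A, B}⁺ = {A, B, C, D, E, F} covers every attribute.
{A, C} is a candidate key since {A, C}⁺ = {A, B, C, D, E, F} covers every attribute.
No proper subset of any of these is a key, and no other minimal superkey exists.

{A, B}, {A, C}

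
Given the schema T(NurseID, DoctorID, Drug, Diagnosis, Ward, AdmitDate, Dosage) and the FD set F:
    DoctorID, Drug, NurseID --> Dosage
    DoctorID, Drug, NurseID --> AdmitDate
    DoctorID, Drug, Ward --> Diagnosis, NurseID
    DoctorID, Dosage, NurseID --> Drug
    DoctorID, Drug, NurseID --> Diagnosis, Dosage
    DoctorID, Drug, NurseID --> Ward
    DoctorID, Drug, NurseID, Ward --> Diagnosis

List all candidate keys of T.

Attributes never on any right-hand side: {DoctorID} — every candidate key must contain it.
Closure of {DoctorID, Dosage, NurseID} is {AdmitDate, Diagnosis, DoctorID, Dosage, Drug, NurseID, Ward}, the whole schema; {DoctorID, Dosage, NurseID} is a candidate key.
Closure of {DoctorID, Drug, NurseID} is {AdmitDate, Diagnosis, DoctorID, Dosage, Drug, NurseID, Ward}, the whole schema; {DoctorID, Drug, NurseID} is a candidate key.
Closure of {DoctorID, Drug, Ward} is {AdmitDate, Diagnosis, DoctorID, Dosage, Drug, NurseID, Ward}, the whole schema; {DoctorID, Drug, Ward} is a candidate key.
Any other superkey properly contains one of these, so there are no further candidate keys.

{DoctorID, Dosage, NurseID}, {DoctorID, Drug, NurseID}, {DoctorID, Drug, Ward}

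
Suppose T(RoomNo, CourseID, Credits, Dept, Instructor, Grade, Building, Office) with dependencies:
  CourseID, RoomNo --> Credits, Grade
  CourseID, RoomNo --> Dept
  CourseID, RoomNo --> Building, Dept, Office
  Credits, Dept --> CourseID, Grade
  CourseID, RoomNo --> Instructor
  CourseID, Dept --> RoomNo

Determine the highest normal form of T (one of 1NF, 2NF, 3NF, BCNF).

Candidate keys: {CourseID, Dept}, {CourseID, RoomNo}, {Credits, Dept}. Prime attributes: {CourseID, Credits, Dept, RoomNo}.
Every FD has a superkey on the left, so the relation is in BCNF.

BCNF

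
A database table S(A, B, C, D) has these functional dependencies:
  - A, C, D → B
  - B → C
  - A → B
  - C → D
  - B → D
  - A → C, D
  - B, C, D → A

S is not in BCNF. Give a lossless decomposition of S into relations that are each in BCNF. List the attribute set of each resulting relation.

{A, B, C}; {C, D}

Candidate keys of the original relation: {A}, {B}.
{A, B, C, D}: {C} determines {C, D} here but is not a superkey — split on C → D, giving {C, D} and {A, B, C}.
{C, D} has no BCNF violation.
{A, B, C} has no BCNF violation.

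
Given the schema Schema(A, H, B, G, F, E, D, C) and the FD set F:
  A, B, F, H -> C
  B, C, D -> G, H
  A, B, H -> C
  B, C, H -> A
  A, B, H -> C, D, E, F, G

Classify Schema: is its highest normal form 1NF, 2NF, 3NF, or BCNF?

BCNF

Candidate keys: {A, B, H}, {B, C, D}, {B, C, H}. Prime attributes: {A, B, C, D, H}.
Each dependency's left side is a superkey — BCNF holds.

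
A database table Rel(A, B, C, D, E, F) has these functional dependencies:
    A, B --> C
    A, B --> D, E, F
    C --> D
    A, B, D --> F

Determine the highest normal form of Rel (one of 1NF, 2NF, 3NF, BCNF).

Candidate key: {A, B}. Prime attributes: {A, B}.
For C --> D we have {C}⁺ = {C, D}; {C} is not a superkey, so BCNF fails.
C --> D determines the non-prime attribute {D} from a non-superkey — 3NF is violated.
No proper subset of a key has a non-prime attribute in its closure, so there is no partial dependency; 2NF holds.

2NF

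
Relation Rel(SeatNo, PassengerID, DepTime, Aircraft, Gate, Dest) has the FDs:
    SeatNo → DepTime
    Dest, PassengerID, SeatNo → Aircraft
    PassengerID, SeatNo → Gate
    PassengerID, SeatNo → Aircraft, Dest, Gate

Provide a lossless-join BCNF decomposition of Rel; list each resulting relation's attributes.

Candidate key of the original relation: {PassengerID, SeatNo}.
In {Aircraft, DepTime, Dest, Gate, PassengerID, SeatNo}, {SeatNo} is not a superkey ({SeatNo}⁺ restricted to this set is {DepTime, SeatNo}), so split on SeatNo → DepTime into {DepTime, SeatNo} and {Aircraft, Dest, Gate, PassengerID, SeatNo}.
{DepTime, SeatNo}: every determinant is a superkey — BCNF.
{Aircraft, Dest, Gate, PassengerID, SeatNo}: every determinant is a superkey — BCNF.

{Aircraft, Dest, Gate, PassengerID, SeatNo}; {DepTime, SeatNo}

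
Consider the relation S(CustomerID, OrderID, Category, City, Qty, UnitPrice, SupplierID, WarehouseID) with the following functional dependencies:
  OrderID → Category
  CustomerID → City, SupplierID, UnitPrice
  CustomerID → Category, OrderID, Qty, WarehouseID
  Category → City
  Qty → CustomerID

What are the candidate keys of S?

{CustomerID}⁺ = {Category, City, CustomerID, OrderID, Qty, SupplierID, UnitPrice, WarehouseID} — all of the relation — so {CustomerID} is a candidate key.
{Qty}⁺ = {Category, City, CustomerID, OrderID, Qty, SupplierID, UnitPrice, WarehouseID} — all of the relation — so {Qty} is a candidate key.
These are minimal and exhaustive — every other superkey contains one of them.

{CustomerID}, {Qty}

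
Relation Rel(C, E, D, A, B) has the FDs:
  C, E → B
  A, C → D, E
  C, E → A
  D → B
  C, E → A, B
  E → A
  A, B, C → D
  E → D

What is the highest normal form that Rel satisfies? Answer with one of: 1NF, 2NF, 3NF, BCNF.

1NF

Candidate keys: {A, C}, {C, E}. Prime attributes: {A, C, E}.
D → B breaks BCNF: {D}⁺ = {B, D}, so {D} is not a superkey.
Because {B} is non-prime and the left side of D → B is not a superkey, the relation is not in 3NF.
The proper key subset {E} of {C, E} determines non-prime {B, D}, so the relation is not even in 2NF.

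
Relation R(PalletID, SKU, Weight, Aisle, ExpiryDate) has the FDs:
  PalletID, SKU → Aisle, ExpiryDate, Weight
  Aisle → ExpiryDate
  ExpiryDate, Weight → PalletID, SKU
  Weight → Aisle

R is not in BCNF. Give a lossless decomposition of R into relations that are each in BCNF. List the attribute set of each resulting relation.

Candidate keys of the original relation: {PalletID, SKU}, {Weight}.
In {Aisle, ExpiryDate, PalletID, SKU, Weight}, {Aisle} is not a superkey ({Aisle}⁺ restricted to this set is {Aisle, ExpiryDate}), so split on Aisle → ExpiryDate into {Aisle, ExpiryDate} and {Aisle, PalletID, SKU, Weight}.
{Aisle, ExpiryDate} is in BCNF.
{Aisle, PalletID, SKU, Weight} is in BCNF.

{Aisle, ExpiryDate}; {Aisle, PalletID, SKU, Weight}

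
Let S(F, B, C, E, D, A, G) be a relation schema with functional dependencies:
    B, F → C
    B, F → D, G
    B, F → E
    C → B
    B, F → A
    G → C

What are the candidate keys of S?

Attributes never on any right-hand side: {F} — every candidate key must contain it.
{B, F}⁺ = {A, B, C, D, E, F, G} — all of the relation — so {B, F} is a candidate key.
{C, F}⁺ = {A, B, C, D, E, F, G} — all of the relation — so {C, F} is a candidate key.
{F, G}⁺ = {A, B, C, D, E, F, G} — all of the relation — so {F, G} is a candidate key.
Any other superkey properly contains one of these, so there are no further candidate keys.

{B, F}, {C, F}, {F, G}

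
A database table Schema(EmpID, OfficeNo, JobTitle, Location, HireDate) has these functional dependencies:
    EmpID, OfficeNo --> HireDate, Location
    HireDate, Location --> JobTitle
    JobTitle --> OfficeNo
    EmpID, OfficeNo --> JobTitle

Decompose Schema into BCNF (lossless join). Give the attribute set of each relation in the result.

Candidate keys of the original relation: {EmpID, HireDate, Location}, {EmpID, JobTitle}, {EmpID, OfficeNo}.
Within {EmpID, HireDate, JobTitle, Location, OfficeNo}: {HireDate, Location}⁺ ∩ {EmpID, HireDate, JobTitle, Location, OfficeNo} = {HireDate, JobTitle, Location, OfficeNo}, not the whole set, so HireDate, Location --> JobTitle, OfficeNo violates BCNF; decompose into {HireDate, JobTitle, Location, OfficeNo} and {EmpID, HireDate, Location}.
Within {HireDate, JobTitle, Location, OfficeNo}: {JobTitle}⁺ ∩ {HireDate, JobTitle, Location, OfficeNo} = {JobTitle, OfficeNo}, not the whole set, so JobTitle --> OfficeNo violates BCNF; decompose into {JobTitle, OfficeNo} and {HireDate, JobTitle, Location}.
{JobTitle, OfficeNo} is in BCNF.
{HireDate, JobTitle, Location} is in BCNF.
{EmpID, HireDate, Location} is in BCNF.

{EmpID, HireDate, Location}; {HireDate, JobTitle, Location}; {JobTitle, OfficeNo}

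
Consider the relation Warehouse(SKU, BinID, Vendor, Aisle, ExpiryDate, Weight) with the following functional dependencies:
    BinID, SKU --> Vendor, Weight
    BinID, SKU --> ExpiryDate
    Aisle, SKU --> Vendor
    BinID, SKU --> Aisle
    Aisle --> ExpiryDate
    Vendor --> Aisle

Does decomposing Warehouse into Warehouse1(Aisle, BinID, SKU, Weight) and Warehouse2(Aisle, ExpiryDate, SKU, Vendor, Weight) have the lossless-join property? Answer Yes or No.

Yes

Warehouse1 ∩ Warehouse2 = {Aisle, SKU, Weight}; its closure under F is {Aisle, ExpiryDate, SKU, Vendor, Weight}.
Since Warehouse2 ⊆ {Aisle, ExpiryDate, SKU, Vendor, Weight}, the intersection is a superkey of Warehouse2; the decomposition is lossless.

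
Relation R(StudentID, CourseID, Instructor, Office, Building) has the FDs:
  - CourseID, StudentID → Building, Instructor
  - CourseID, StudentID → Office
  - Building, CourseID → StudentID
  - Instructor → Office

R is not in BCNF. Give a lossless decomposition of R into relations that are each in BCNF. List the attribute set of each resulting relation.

{Building, CourseID, Instructor, StudentID}; {Instructor, Office}

Candidate keys of the original relation: {Building, CourseID}, {CourseID, StudentID}.
Within {Building, CourseID, Instructor, Office, StudentID}: {Instructor}⁺ ∩ {Building, CourseID, Instructor, Office, StudentID} = {Instructor, Office}, not the whole set, so Instructor → Office violates BCNF; decompose into {Instructor, Office} and {Building, CourseID, Instructor, StudentID}.
{Instructor, Office} is in BCNF.
{Building, CourseID, Instructor, StudentID} is in BCNF.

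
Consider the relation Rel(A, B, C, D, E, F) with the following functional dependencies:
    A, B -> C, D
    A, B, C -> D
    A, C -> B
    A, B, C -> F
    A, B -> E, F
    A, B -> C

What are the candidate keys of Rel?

{A} never appears on the right of any FD, so every key must include it.
{A, B} is a candidate key since {A, B}⁺ = {A, B, C, D, E, F} covers every attribute.
{A, C} is a candidate key since {A, C}⁺ = {A, B, C, D, E, F} covers every attribute.
These are minimal and exhaustive — every other superkey contains one of them.

{A, B}, {A, C}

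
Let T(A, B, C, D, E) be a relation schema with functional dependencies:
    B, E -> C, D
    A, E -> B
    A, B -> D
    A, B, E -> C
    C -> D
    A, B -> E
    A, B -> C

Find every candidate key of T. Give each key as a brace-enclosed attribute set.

Attributes never on any right-hand side: {A} — every candidate key must contain it.
{A, B} is a candidate key since {A, B}⁺ = {A, B, C, D, E} covers every attribute.
{A, E} is a candidate key since {A, E}⁺ = {A, B, C, D, E} covers every attribute.
Any other superkey properly contains one of these, so there are no further candidate keys.

{A, B}, {A, E}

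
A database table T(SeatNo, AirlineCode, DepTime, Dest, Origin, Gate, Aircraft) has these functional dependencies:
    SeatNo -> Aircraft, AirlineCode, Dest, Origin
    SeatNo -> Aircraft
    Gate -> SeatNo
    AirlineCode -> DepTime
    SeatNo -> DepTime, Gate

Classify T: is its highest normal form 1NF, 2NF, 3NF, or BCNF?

Candidate keys: {Gate}, {SeatNo}. Prime attributes: {Gate, SeatNo}.
AirlineCode -> DepTime: {AirlineCode}⁺ = {AirlineCode, DepTime}, which is not all of the attributes, so the left side is not a superkey — BCNF is violated.
AirlineCode -> DepTime has non-prime {DepTime} on the right and a non-superkey on the left, so 3NF fails.
Every candidate key is a single attribute, so no partial dependency is possible; 2NF holds.

2NF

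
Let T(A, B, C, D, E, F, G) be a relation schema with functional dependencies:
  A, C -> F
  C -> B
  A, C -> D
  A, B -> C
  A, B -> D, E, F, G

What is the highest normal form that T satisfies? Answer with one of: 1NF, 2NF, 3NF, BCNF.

3NF

Candidate keys: {A, B}, {A, C}. Prime attributes: {A, B, C}.
C -> B: {C}⁺ = {B, C}, which is not all of the attributes, so the left side is not a superkey — BCNF is violated.
But every attribute on its right side ({B}) is prime, and the same holds for every other non-superkey FD, so 3NF still holds.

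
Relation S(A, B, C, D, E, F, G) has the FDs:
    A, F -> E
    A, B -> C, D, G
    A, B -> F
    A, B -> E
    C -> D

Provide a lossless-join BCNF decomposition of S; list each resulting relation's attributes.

{A, B, C, F, G}; {A, E, F}; {C, D}

Candidate key of the original relation: {A, B}.
In {A, B, C, D, E, F, G}, {A, F} is not a superkey ({A, F}⁺ restricted to this set is {A, E, F}), so split on A, F -> E into {A, E, F} and {A, B, C, D, F, G}.
{A, E, F} has no BCNF violation.
In {A, B, C, D, F, G}, {C} is not a superkey ({C}⁺ restricted to this set is {C, D}), so split on C -> D into {C, D} and {A, B, C, F, G}.
{C, D} has no BCNF violation.
{A, B, C, F, G} has no BCNF violation.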